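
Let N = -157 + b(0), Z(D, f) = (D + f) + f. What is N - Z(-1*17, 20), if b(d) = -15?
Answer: -195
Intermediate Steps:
Z(D, f) = D + 2*f
N = -172 (N = -157 - 15 = -172)
N - Z(-1*17, 20) = -172 - (-1*17 + 2*20) = -172 - (-17 + 40) = -172 - 1*23 = -172 - 23 = -195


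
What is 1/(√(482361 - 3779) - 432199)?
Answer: -432199/186795497019 - √478582/186795497019 ≈ -2.3175e-6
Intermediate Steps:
1/(√(482361 - 3779) - 432199) = 1/(√478582 - 432199) = 1/(-432199 + √478582)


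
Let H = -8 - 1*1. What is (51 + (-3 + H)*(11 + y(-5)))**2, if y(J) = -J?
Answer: 19881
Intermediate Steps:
H = -9 (H = -8 - 1 = -9)
(51 + (-3 + H)*(11 + y(-5)))**2 = (51 + (-3 - 9)*(11 - 1*(-5)))**2 = (51 - 12*(11 + 5))**2 = (51 - 12*16)**2 = (51 - 192)**2 = (-141)**2 = 19881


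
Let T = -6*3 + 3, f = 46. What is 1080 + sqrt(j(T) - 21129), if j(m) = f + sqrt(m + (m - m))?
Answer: 1080 + sqrt(-21083 + I*sqrt(15)) ≈ 1080.0 + 145.2*I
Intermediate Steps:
T = -15 (T = -18 + 3 = -15)
j(m) = 46 + sqrt(m) (j(m) = 46 + sqrt(m + (m - m)) = 46 + sqrt(m + 0) = 46 + sqrt(m))
1080 + sqrt(j(T) - 21129) = 1080 + sqrt((46 + sqrt(-15)) - 21129) = 1080 + sqrt((46 + I*sqrt(15)) - 21129) = 1080 + sqrt(-21083 + I*sqrt(15))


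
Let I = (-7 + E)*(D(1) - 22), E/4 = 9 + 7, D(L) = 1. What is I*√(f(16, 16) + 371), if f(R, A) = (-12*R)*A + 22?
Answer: -1197*I*√2679 ≈ -61956.0*I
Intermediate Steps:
E = 64 (E = 4*(9 + 7) = 4*16 = 64)
f(R, A) = 22 - 12*A*R (f(R, A) = -12*A*R + 22 = 22 - 12*A*R)
I = -1197 (I = (-7 + 64)*(1 - 22) = 57*(-21) = -1197)
I*√(f(16, 16) + 371) = -1197*√((22 - 12*16*16) + 371) = -1197*√((22 - 3072) + 371) = -1197*√(-3050 + 371) = -1197*I*√2679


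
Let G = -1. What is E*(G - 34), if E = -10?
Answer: 350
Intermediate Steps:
E*(G - 34) = -10*(-1 - 34) = -10*(-35) = 350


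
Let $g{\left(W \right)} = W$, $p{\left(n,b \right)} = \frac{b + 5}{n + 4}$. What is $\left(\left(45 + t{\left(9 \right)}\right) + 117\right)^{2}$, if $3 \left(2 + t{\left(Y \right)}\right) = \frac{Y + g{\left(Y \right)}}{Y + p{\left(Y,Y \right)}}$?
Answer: $\frac{442597444}{17161} \approx 25791.0$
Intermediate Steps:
$p{\left(n,b \right)} = \frac{5 + b}{4 + n}$
$t{\left(Y \right)} = -2 + \frac{2 Y}{3 \left(Y + \frac{5 + Y}{4 + Y}\right)}$ ($t{\left(Y \right)} = -2 + \frac{\left(Y + Y\right) \frac{1}{Y + \frac{5 + Y}{4 + Y}}}{3} = -2 + \frac{2 Y \frac{1}{Y + \frac{5 + Y}{4 + Y}}}{3} = -2 + \frac{2 Y}{3 \left(Y + \frac{5 + Y}{4 + Y}\right)}$)
$\left(\left(45 + t{\left(9 \right)}\right) + 117\right)^{2} = \left(\left(45 + \frac{2 \left(-15 - 99 - 2 \cdot 9^{2}\right)}{3 \left(5 + 9^{2} + 5 \cdot 9\right)}\right) + 117\right)^{2} = \left(\left(45 + \frac{2 \left(-15 - 99 - 162\right)}{3 \left(5 + 81 + 45\right)}\right) + 117\right)^{2} = \left(\left(45 + \frac{2 \left(-15 - 99 - 162\right)}{3 \cdot 131}\right) + 117\right)^{2} = \left(\left(45 + \frac{2}{3} \cdot \frac{1}{131} \left(-276\right)\right) + 117\right)^{2} = \left(\left(45 - \frac{184}{131}\right) + 117\right)^{2} = \left(\frac{5711}{131} + 117\right)^{2} = \left(\frac{21038}{131}\right)^{2} = \frac{442597444}{17161}$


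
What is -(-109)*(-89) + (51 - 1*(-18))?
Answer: -9632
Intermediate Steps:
-(-109)*(-89) + (51 - 1*(-18)) = -109*89 + (51 + 18) = -9701 + 69 = -9632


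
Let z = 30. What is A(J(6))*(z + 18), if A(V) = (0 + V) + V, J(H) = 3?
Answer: 288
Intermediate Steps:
A(V) = 2*V (A(V) = V + V = 2*V)
A(J(6))*(z + 18) = (2*3)*(30 + 18) = 6*48 = 288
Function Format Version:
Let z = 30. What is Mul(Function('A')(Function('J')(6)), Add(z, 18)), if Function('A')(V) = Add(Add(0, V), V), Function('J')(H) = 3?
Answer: 288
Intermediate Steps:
Function('A')(V) = Mul(2, V) (Function('A')(V) = Add(V, V) = Mul(2, V))
Mul(Function('A')(Function('J')(6)), Add(z, 18)) = Mul(Mul(2, 3), Add(30, 18)) = Mul(6, 48) = 288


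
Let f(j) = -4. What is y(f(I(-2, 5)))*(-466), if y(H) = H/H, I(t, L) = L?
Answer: -466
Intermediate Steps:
y(H) = 1
y(f(I(-2, 5)))*(-466) = 1*(-466) = -466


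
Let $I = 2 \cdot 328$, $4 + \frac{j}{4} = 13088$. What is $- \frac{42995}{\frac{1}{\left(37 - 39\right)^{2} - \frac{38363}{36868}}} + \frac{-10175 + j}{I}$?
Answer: $- \frac{59150661591}{465104} \approx -1.2718 \cdot 10^{5}$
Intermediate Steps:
$j = 52336$ ($j = -16 + 4 \cdot 13088 = -16 + 52352 = 52336$)
$I = 656$
$- \frac{42995}{\frac{1}{\left(37 - 39\right)^{2} - \frac{38363}{36868}}} + \frac{-10175 + j}{I} = - \frac{42995}{\frac{1}{\left(37 - 39\right)^{2} - \frac{38363}{36868}}} + \frac{-10175 + 52336}{656} = - \frac{42995}{\frac{1}{\left(-2\right)^{2} - \frac{2951}{2836}}} + 42161 \cdot \frac{1}{656} = - \frac{42995}{\frac{1}{4 - \frac{2951}{2836}}} + \frac{42161}{656} = - \frac{42995}{\frac{1}{\frac{8393}{2836}}} + \frac{42161}{656} = - \frac{42995}{\frac{2836}{8393}} + \frac{42161}{656} = \left(-42995\right) \frac{8393}{2836} + \frac{42161}{656} = - \frac{360857035}{2836} + \frac{42161}{656} = - \frac{59150661591}{465104}$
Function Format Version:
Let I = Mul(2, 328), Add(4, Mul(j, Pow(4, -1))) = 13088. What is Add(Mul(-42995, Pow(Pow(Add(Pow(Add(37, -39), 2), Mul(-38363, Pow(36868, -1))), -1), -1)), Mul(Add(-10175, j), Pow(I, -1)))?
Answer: Rational(-59150661591, 465104) ≈ -1.2718e+5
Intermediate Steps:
j = 52336 (j = Add(-16, Mul(4, 13088)) = Add(-16, 52352) = 52336)
I = 656
Add(Mul(-42995, Pow(Pow(Add(Pow(Add(37, -39), 2), Mul(-38363, Pow(36868, -1))), -1), -1)), Mul(Add(-10175, j), Pow(I, -1))) = Add(Mul(-42995, Pow(Pow(Add(Pow(Add(37, -39), 2), Mul(-38363, Pow(36868, -1))), -1), -1)), Mul(Add(-10175, 52336), Pow(656, -1))) = Add(Mul(-42995, Pow(Pow(Add(Pow(-2, 2), Mul(-38363, Rational(1, 36868))), -1), -1)), Mul(42161, Rational(1, 656))) = Add(Mul(-42995, Pow(Pow(Add(4, Rational(-2951, 2836)), -1), -1)), Rational(42161, 656)) = Add(Mul(-42995, Pow(Pow(Rational(8393, 2836), -1), -1)), Rational(42161, 656)) = Add(Mul(-42995, Pow(Rational(2836, 8393), -1)), Rational(42161, 656)) = Add(Mul(-42995, Rational(8393, 2836)), Rational(42161, 656)) = Add(Rational(-360857035, 2836), Rational(42161, 656)) = Rational(-59150661591, 465104)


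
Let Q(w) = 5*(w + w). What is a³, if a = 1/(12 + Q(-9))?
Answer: -1/474552 ≈ -2.1073e-6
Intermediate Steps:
Q(w) = 10*w (Q(w) = 5*(2*w) = 10*w)
a = -1/78 (a = 1/(12 + 10*(-9)) = 1/(12 - 90) = 1/(-78) = -1/78 ≈ -0.012821)
a³ = (-1/78)³ = -1/474552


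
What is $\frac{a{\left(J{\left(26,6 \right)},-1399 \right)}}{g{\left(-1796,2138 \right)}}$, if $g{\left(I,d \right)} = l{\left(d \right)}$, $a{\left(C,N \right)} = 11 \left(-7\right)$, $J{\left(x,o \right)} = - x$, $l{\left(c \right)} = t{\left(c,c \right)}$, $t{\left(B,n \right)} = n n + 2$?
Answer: $- \frac{77}{4571046} \approx -1.6845 \cdot 10^{-5}$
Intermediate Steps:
$t{\left(B,n \right)} = 2 + n^{2}$ ($t{\left(B,n \right)} = n^{2} + 2 = 2 + n^{2}$)
$l{\left(c \right)} = 2 + c^{2}$
$a{\left(C,N \right)} = -77$
$g{\left(I,d \right)} = 2 + d^{2}$
$\frac{a{\left(J{\left(26,6 \right)},-1399 \right)}}{g{\left(-1796,2138 \right)}} = - \frac{77}{2 + 2138^{2}} = - \frac{77}{2 + 4571044} = - \frac{77}{4571046}$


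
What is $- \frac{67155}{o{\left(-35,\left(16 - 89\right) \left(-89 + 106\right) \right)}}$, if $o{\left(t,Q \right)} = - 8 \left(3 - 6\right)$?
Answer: $- \frac{22385}{8} \approx -2798.1$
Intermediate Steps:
$o{\left(t,Q \right)} = 24$ ($o{\left(t,Q \right)} = \left(-8\right) \left(-3\right) = 24$)
$- \frac{67155}{o{\left(-35,\left(16 - 89\right) \left(-89 + 106\right) \right)}} = - \frac{67155}{24} = \left(-67155\right) \frac{1}{24} = - \frac{22385}{8}$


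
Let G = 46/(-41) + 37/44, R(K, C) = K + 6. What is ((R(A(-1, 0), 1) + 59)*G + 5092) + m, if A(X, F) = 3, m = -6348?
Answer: -575075/451 ≈ -1275.1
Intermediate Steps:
R(K, C) = 6 + K
G = -507/1804 (G = 46*(-1/41) + 37*(1/44) = -46/41 + 37/44 = -507/1804 ≈ -0.28104)
((R(A(-1, 0), 1) + 59)*G + 5092) + m = (((6 + 3) + 59)*(-507/1804) + 5092) - 6348 = ((9 + 59)*(-507/1804) + 5092) - 6348 = (68*(-507/1804) + 5092) - 6348 = (-8619/451 + 5092) - 6348 = 2287873/451 - 6348 = -575075/451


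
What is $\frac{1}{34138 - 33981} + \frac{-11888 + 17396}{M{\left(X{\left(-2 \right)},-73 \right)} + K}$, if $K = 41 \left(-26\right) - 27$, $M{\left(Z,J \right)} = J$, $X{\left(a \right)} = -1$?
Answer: $- \frac{431795}{91531} \approx -4.7175$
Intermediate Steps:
$K = -1093$ ($K = -1066 - 27 = -1093$)
$\frac{1}{34138 - 33981} + \frac{-11888 + 17396}{M{\left(X{\left(-2 \right)},-73 \right)} + K} = \frac{1}{34138 - 33981} + \frac{-11888 + 17396}{-73 - 1093} = \frac{1}{157} + \frac{5508}{-1166} = \frac{1}{157} + 5508 \left(- \frac{1}{1166}\right) = \frac{1}{157} - \frac{2754}{583} = - \frac{431795}{91531}$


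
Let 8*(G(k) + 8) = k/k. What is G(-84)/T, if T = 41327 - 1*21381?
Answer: -63/159568 ≈ -0.00039482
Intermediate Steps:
T = 19946 (T = 41327 - 21381 = 19946)
G(k) = -63/8 (G(k) = -8 + (k/k)/8 = -8 + (⅛)*1 = -8 + ⅛ = -63/8)
G(-84)/T = -63/8/19946 = -63/8*1/19946 = -63/159568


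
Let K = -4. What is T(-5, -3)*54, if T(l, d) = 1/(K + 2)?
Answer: -27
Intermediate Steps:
T(l, d) = -½ (T(l, d) = 1/(-4 + 2) = 1/(-2) = -½)
T(-5, -3)*54 = -½*54 = -27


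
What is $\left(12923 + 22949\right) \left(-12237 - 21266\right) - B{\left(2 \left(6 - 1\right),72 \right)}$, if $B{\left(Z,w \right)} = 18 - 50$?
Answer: $-1201819584$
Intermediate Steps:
$B{\left(Z,w \right)} = -32$ ($B{\left(Z,w \right)} = 18 - 50 = -32$)
$\left(12923 + 22949\right) \left(-12237 - 21266\right) - B{\left(2 \left(6 - 1\right),72 \right)} = \left(12923 + 22949\right) \left(-12237 - 21266\right) - -32 = 35872 \left(-33503\right) + 32 = -1201819616 + 32 = -1201819584$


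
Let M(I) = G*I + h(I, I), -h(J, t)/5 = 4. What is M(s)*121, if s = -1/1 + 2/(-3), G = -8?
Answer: -2420/3 ≈ -806.67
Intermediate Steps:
h(J, t) = -20 (h(J, t) = -5*4 = -20)
s = -5/3 (s = -1*1 + 2*(-⅓) = -1 - ⅔ = -5/3 ≈ -1.6667)
M(I) = -20 - 8*I (M(I) = -8*I - 20 = -20 - 8*I)
M(s)*121 = (-20 - 8*(-5/3))*121 = (-20 + 40/3)*121 = -20/3*121 = -2420/3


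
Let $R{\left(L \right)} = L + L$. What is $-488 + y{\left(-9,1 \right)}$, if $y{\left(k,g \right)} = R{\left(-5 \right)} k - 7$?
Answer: $-405$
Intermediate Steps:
$R{\left(L \right)} = 2 L$
$y{\left(k,g \right)} = -7 - 10 k$ ($y{\left(k,g \right)} = 2 \left(-5\right) k - 7 = - 10 k - 7 = -7 - 10 k$)
$-488 + y{\left(-9,1 \right)} = -488 - -83 = -488 + \left(-7 + 90\right) = -488 + 83 = -405$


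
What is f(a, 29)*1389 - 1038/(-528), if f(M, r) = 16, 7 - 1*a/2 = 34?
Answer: 1955885/88 ≈ 22226.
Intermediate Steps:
a = -54 (a = 14 - 2*34 = 14 - 68 = -54)
f(a, 29)*1389 - 1038/(-528) = 16*1389 - 1038/(-528) = 22224 - 1038*(-1/528) = 22224 + 173/88 = 1955885/88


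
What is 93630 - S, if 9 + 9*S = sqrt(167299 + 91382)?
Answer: 93631 - 23*sqrt(489)/9 ≈ 93575.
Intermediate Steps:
S = -1 + 23*sqrt(489)/9 (S = -1 + sqrt(167299 + 91382)/9 = -1 + sqrt(258681)/9 = -1 + (23*sqrt(489))/9 = -1 + 23*sqrt(489)/9 ≈ 55.512)
93630 - S = 93630 - (-1 + 23*sqrt(489)/9) = 93630 + (1 - 23*sqrt(489)/9) = 93631 - 23*sqrt(489)/9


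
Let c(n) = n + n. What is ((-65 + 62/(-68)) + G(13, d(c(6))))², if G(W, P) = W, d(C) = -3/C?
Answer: 3236401/1156 ≈ 2799.7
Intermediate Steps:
c(n) = 2*n
((-65 + 62/(-68)) + G(13, d(c(6))))² = ((-65 + 62/(-68)) + 13)² = ((-65 + 62*(-1/68)) + 13)² = ((-65 - 31/34) + 13)² = (-2241/34 + 13)² = (-1799/34)² = 3236401/1156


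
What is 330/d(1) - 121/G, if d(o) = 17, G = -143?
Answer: 4477/221 ≈ 20.258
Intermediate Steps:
330/d(1) - 121/G = 330/17 - 121/(-143) = 330*(1/17) - 121*(-1/143) = 330/17 + 11/13 = 4477/221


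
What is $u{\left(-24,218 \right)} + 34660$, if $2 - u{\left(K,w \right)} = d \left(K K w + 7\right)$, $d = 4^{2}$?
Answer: $-1974538$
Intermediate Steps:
$d = 16$
$u{\left(K,w \right)} = -110 - 16 w K^{2}$ ($u{\left(K,w \right)} = 2 - 16 \left(K K w + 7\right) = 2 - 16 \left(K^{2} w + 7\right) = 2 - 16 \left(w K^{2} + 7\right) = 2 - 16 \left(7 + w K^{2}\right) = 2 - \left(112 + 16 w K^{2}\right) = -110 - 16 w K^{2}$)
$u{\left(-24,218 \right)} + 34660 = \left(-110 - 3488 \left(-24\right)^{2}\right) + 34660 = \left(-110 - 3488 \cdot 576\right) + 34660 = \left(-110 - 2009088\right) + 34660 = -2009198 + 34660 = -1974538$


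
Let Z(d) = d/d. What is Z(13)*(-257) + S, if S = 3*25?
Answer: -182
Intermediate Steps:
Z(d) = 1
S = 75
Z(13)*(-257) + S = 1*(-257) + 75 = -257 + 75 = -182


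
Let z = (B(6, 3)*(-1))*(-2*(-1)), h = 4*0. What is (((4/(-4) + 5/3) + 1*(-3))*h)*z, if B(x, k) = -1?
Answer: 0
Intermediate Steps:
h = 0
z = 2 (z = (-1*(-1))*(-2*(-1)) = 1*2 = 2)
(((4/(-4) + 5/3) + 1*(-3))*h)*z = (((4/(-4) + 5/3) + 1*(-3))*0)*2 = (((4*(-¼) + 5*(⅓)) - 3)*0)*2 = (((-1 + 5/3) - 3)*0)*2 = ((⅔ - 3)*0)*2 = -7/3*0*2 = 0*2 = 0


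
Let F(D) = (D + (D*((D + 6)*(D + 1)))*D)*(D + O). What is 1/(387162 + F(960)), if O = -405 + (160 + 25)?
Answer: 1/633103479881562 ≈ 1.5795e-15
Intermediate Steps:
O = -220 (O = -405 + 185 = -220)
F(D) = (-220 + D)*(D + D**2*(1 + D)*(6 + D)) (F(D) = (D + (D*((D + 6)*(D + 1)))*D)*(D - 220) = (D + (D*((6 + D)*(1 + D)))*D)*(-220 + D) = (D + (D*((1 + D)*(6 + D)))*D)*(-220 + D) = (D + (D*(1 + D)*(6 + D))*D)*(-220 + D) = (D + D**2*(1 + D)*(6 + D))*(-220 + D) = (-220 + D)*(D + D**2*(1 + D)*(6 + D)))
1/(387162 + F(960)) = 1/(387162 + 960*(-220 + 960**4 - 1534*960**2 - 1319*960 - 213*960**3)) = 1/(387162 + 960*(-220 + 849346560000 - 1534*921600 - 1266240 - 213*884736000)) = 1/(387162 + 960*(-220 + 849346560000 - 1413734400 - 1266240 - 188448768000)) = 1/(387162 + 960*659482791140) = 1/(387162 + 633103479494400) = 1/633103479881562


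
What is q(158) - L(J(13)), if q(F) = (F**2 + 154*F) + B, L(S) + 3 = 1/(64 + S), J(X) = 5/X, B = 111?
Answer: 41356157/837 ≈ 49410.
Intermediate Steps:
L(S) = -3 + 1/(64 + S)
q(F) = 111 + F**2 + 154*F (q(F) = (F**2 + 154*F) + 111 = 111 + F**2 + 154*F)
q(158) - L(J(13)) = (111 + 158**2 + 154*158) - (-191 - 15/13)/(64 + 5/13) = (111 + 24964 + 24332) - (-191 - 15/13)/(64 + 5*(1/13)) = 49407 - (-191 - 3*5/13)/(64 + 5/13) = 49407 - (-191 - 15/13)/837/13 = 49407 - 13*(-2498)/(837*13) = 49407 - 1*(-2498/837) = 49407 + 2498/837 = 41356157/837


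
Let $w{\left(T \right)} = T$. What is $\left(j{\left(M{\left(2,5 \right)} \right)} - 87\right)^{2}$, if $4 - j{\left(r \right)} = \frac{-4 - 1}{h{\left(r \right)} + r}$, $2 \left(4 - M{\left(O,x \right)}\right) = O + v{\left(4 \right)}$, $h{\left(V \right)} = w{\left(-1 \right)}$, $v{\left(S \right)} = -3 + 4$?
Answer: $\frac{57121}{9} \approx 6346.8$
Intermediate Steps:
$v{\left(S \right)} = 1$
$h{\left(V \right)} = -1$
$M{\left(O,x \right)} = \frac{7}{2} - \frac{O}{2}$ ($M{\left(O,x \right)} = 4 - \frac{O + 1}{2} = 4 - \frac{1 + O}{2} = 4 - \left(\frac{1}{2} + \frac{O}{2}\right) = \frac{7}{2} - \frac{O}{2}$)
$j{\left(r \right)} = 4 + \frac{5}{-1 + r}$ ($j{\left(r \right)} = 4 - \frac{-4 - 1}{-1 + r} = 4 - - \frac{5}{-1 + r} = 4 + \frac{5}{-1 + r}$)
$\left(j{\left(M{\left(2,5 \right)} \right)} - 87\right)^{2} = \left(\frac{1 + 4 \left(\frac{7}{2} - 1\right)}{-1 + \left(\frac{7}{2} - 1\right)} - 87\right)^{2} = \left(\frac{1 + 4 \cdot \frac{5}{2}}{-1 + \frac{5}{2}} - 87\right)^{2} = \left(\frac{1 + 10}{\frac{3}{2}} - 87\right)^{2} = \left(\frac{2}{3} \cdot 11 - 87\right)^{2} = \left(\frac{22}{3} - 87\right)^{2} = \left(- \frac{239}{3}\right)^{2} = \frac{57121}{9}$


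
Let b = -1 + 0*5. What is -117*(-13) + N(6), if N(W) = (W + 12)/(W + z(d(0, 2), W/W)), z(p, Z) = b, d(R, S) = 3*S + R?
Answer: 7623/5 ≈ 1524.6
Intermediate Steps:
d(R, S) = R + 3*S
b = -1 (b = -1 + 0 = -1)
z(p, Z) = -1
N(W) = (12 + W)/(-1 + W) (N(W) = (W + 12)/(W - 1) = (12 + W)/(-1 + W))
-117*(-13) + N(6) = -117*(-13) + (12 + 6)/(-1 + 6) = 1521 + 18/5 = 7623/5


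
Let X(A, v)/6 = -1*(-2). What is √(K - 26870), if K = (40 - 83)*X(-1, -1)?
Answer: I*√27386 ≈ 165.49*I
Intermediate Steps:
X(A, v) = 12 (X(A, v) = 6*(-1*(-2)) = 6*2 = 12)
K = -516 (K = (40 - 83)*12 = -43*12 = -516)
√(K - 26870) = √(-516 - 26870) = √(-27386) = I*√27386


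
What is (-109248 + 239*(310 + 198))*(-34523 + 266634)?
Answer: 2823398204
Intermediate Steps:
(-109248 + 239*(310 + 198))*(-34523 + 266634) = (-109248 + 239*508)*232111 = (-109248 + 121412)*232111 = 12164*232111 = 2823398204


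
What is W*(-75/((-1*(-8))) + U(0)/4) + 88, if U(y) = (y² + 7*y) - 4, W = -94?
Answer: 4253/4 ≈ 1063.3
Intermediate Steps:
U(y) = -4 + y² + 7*y
W*(-75/((-1*(-8))) + U(0)/4) + 88 = -94*(-75/((-1*(-8))) + (-4 + 0² + 7*0)/4) + 88 = -94*(-75/8 + (-4 + 0 + 0)*(¼)) + 88 = -94*(-75*⅛ - 4*¼) + 88 = -94*(-75/8 - 1) + 88 = -94*(-83/8) + 88 = 3901/4 + 88 = 4253/4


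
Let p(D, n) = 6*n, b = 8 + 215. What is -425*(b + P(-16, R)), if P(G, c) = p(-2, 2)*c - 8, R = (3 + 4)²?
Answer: -341275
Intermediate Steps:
R = 49 (R = 7² = 49)
b = 223
P(G, c) = -8 + 12*c (P(G, c) = (6*2)*c - 8 = 12*c - 8 = -8 + 12*c)
-425*(b + P(-16, R)) = -425*(223 + (-8 + 12*49)) = -425*(223 + (-8 + 588)) = -425*(223 + 580) = -425*803 = -341275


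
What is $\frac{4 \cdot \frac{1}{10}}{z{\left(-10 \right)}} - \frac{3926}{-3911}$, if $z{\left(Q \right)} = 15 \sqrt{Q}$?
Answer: $\frac{3926}{3911} - \frac{i \sqrt{10}}{375} \approx 1.0038 - 0.0084327 i$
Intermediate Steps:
$\frac{4 \cdot \frac{1}{10}}{z{\left(-10 \right)}} - \frac{3926}{-3911} = \frac{4 \cdot \frac{1}{10}}{15 \sqrt{-10}} - \frac{3926}{-3911} = \frac{4 \cdot \frac{1}{10}}{15 i \sqrt{10}} - - \frac{3926}{3911} = \frac{2}{5 \cdot 15 i \sqrt{10}} + \frac{3926}{3911} = \frac{2 \left(- \frac{i \sqrt{10}}{150}\right)}{5} + \frac{3926}{3911} = - \frac{i \sqrt{10}}{375} + \frac{3926}{3911} = \frac{3926}{3911} - \frac{i \sqrt{10}}{375}$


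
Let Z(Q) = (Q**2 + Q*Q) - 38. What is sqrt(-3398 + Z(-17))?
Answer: I*sqrt(2858) ≈ 53.46*I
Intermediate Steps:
Z(Q) = -38 + 2*Q**2 (Z(Q) = (Q**2 + Q**2) - 38 = 2*Q**2 - 38 = -38 + 2*Q**2)
sqrt(-3398 + Z(-17)) = sqrt(-3398 + (-38 + 2*(-17)**2)) = sqrt(-3398 + (-38 + 2*289)) = sqrt(-3398 + (-38 + 578)) = sqrt(-3398 + 540) = sqrt(-2858) = I*sqrt(2858)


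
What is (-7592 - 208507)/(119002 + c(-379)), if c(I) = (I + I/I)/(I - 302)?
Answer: -49054473/27013580 ≈ -1.8159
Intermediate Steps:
c(I) = (1 + I)/(-302 + I) (c(I) = (I + 1)/(-302 + I) = (1 + I)/(-302 + I))
(-7592 - 208507)/(119002 + c(-379)) = (-7592 - 208507)/(119002 + (1 - 379)/(-302 - 379)) = -216099/(119002 - 378/(-681)) = -216099/(119002 - 1/681*(-378)) = -216099/(119002 + 126/227) = -216099/27013580/227 = -216099*227/27013580 = -49054473/27013580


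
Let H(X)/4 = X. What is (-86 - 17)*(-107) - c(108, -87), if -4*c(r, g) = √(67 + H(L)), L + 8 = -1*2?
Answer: 11021 + 3*√3/4 ≈ 11022.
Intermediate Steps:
L = -10 (L = -8 - 1*2 = -8 - 2 = -10)
H(X) = 4*X
c(r, g) = -3*√3/4 (c(r, g) = -√(67 + 4*(-10))/4 = -√(67 - 40)/4 = -3*√3/4)
(-86 - 17)*(-107) - c(108, -87) = (-86 - 17)*(-107) - (-3)*√3/4 = -103*(-107) + 3*√3/4 = 11021 + 3*√3/4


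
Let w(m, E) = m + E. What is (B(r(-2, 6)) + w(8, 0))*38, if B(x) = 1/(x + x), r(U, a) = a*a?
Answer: 10963/36 ≈ 304.53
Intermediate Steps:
r(U, a) = a**2
w(m, E) = E + m
B(x) = 1/(2*x)
(B(r(-2, 6)) + w(8, 0))*38 = (1/(2*(6**2)) + (0 + 8))*38 = ((1/2)/36 + 8)*38 = ((1/2)*(1/36) + 8)*38 = (1/72 + 8)*38 = (577/72)*38 = 10963/36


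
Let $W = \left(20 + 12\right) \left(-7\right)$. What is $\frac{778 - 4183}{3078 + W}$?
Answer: $- \frac{3405}{2854} \approx -1.1931$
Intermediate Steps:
$W = -224$ ($W = 32 \left(-7\right) = -224$)
$\frac{778 - 4183}{3078 + W} = \frac{778 - 4183}{3078 - 224} = - \frac{3405}{2854}$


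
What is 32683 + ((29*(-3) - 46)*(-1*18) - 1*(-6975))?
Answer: 42052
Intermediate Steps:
32683 + ((29*(-3) - 46)*(-1*18) - 1*(-6975)) = 32683 + ((-87 - 46)*(-18) + 6975) = 32683 + (-133*(-18) + 6975) = 32683 + (2394 + 6975) = 32683 + 9369 = 42052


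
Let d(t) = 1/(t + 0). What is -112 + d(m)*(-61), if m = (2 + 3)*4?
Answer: -2301/20 ≈ -115.05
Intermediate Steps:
m = 20 (m = 5*4 = 20)
d(t) = 1/t
-112 + d(m)*(-61) = -112 - 61/20 = -2301/20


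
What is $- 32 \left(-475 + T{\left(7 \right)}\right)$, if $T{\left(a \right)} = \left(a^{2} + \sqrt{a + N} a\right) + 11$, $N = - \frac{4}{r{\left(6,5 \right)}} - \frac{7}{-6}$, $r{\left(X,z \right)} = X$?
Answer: $13280 - 112 \sqrt{30} \approx 12667.0$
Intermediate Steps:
$N = \frac{1}{2}$ ($N = - \frac{4}{6} - \frac{7}{-6} = \left(-4\right) \frac{1}{6} - - \frac{7}{6} = - \frac{2}{3} + \frac{7}{6} = \frac{1}{2} \approx 0.5$)
$T{\left(a \right)} = 11 + a^{2} + a \sqrt{\frac{1}{2} + a}$ ($T{\left(a \right)} = \left(a^{2} + \sqrt{a + \frac{1}{2}} a\right) + 11 = \left(a^{2} + \sqrt{\frac{1}{2} + a} a\right) + 11 = \left(a^{2} + a \sqrt{\frac{1}{2} + a}\right) + 11 = 11 + a^{2} + a \sqrt{\frac{1}{2} + a}$)
$- 32 \left(-475 + T{\left(7 \right)}\right) = - 32 \left(-475 + \left(11 + 7^{2} + \frac{1}{2} \cdot 7 \sqrt{2 + 4 \cdot 7}\right)\right) = - 32 \left(-475 + \left(11 + 49 + \frac{1}{2} \cdot 7 \sqrt{2 + 28}\right)\right) = - 32 \left(-475 + \left(11 + 49 + \frac{1}{2} \cdot 7 \sqrt{30}\right)\right) = - 32 \left(-475 + \left(11 + 49 + \frac{7 \sqrt{30}}{2}\right)\right) = - 32 \left(-475 + \left(60 + \frac{7 \sqrt{30}}{2}\right)\right) = - 32 \left(-415 + \frac{7 \sqrt{30}}{2}\right) = 13280 - 112 \sqrt{30}$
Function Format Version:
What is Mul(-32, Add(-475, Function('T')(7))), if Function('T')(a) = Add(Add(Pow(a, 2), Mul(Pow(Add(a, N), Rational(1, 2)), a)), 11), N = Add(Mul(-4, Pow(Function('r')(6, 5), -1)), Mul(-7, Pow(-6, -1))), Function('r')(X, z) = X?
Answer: Add(13280, Mul(-112, Pow(30, Rational(1, 2)))) ≈ 12667.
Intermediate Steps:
N = Rational(1, 2) (N = Add(Mul(-4, Pow(6, -1)), Mul(-7, Pow(-6, -1))) = Add(Mul(-4, Rational(1, 6)), Mul(-7, Rational(-1, 6))) = Add(Rational(-2, 3), Rational(7, 6)) = Rational(1, 2) ≈ 0.50000)
Function('T')(a) = Add(11, Pow(a, 2), Mul(a, Pow(Add(Rational(1, 2), a), Rational(1, 2)))) (Function('T')(a) = Add(Add(Pow(a, 2), Mul(Pow(Add(a, Rational(1, 2)), Rational(1, 2)), a)), 11) = Add(Add(Pow(a, 2), Mul(Pow(Add(Rational(1, 2), a), Rational(1, 2)), a)), 11) = Add(Add(Pow(a, 2), Mul(a, Pow(Add(Rational(1, 2), a), Rational(1, 2)))), 11) = Add(11, Pow(a, 2), Mul(a, Pow(Add(Rational(1, 2), a), Rational(1, 2)))))
Mul(-32, Add(-475, Function('T')(7))) = Mul(-32, Add(-475, Add(11, Pow(7, 2), Mul(Rational(1, 2), 7, Pow(Add(2, Mul(4, 7)), Rational(1, 2)))))) = Mul(-32, Add(-475, Add(11, 49, Mul(Rational(1, 2), 7, Pow(Add(2, 28), Rational(1, 2)))))) = Mul(-32, Add(-475, Add(11, 49, Mul(Rational(1, 2), 7, Pow(30, Rational(1, 2)))))) = Mul(-32, Add(-475, Add(11, 49, Mul(Rational(7, 2), Pow(30, Rational(1, 2)))))) = Mul(-32, Add(-475, Add(60, Mul(Rational(7, 2), Pow(30, Rational(1, 2)))))) = Mul(-32, Add(-415, Mul(Rational(7, 2), Pow(30, Rational(1, 2))))) = Add(13280, Mul(-112, Pow(30, Rational(1, 2))))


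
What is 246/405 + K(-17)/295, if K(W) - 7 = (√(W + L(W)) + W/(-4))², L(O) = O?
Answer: 73547/127440 + 17*I*√34/590 ≈ 0.57711 + 0.16801*I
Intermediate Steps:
K(W) = 7 + (-W/4 + √2*√W)² (K(W) = 7 + (√(W + W) + W/(-4))² = 7 + (√(2*W) + W*(-¼))² = 7 + (√2*√W - W/4)² = 7 + (-W/4 + √2*√W)²)
246/405 + K(-17)/295 = 246/405 + (7 + (-17 - 4*√2*√(-17))²/16)/295 = 246*(1/405) + (7 + (-17 - 4*√2*I*√17)²/16)*(1/295) = 82/135 + (7 + (-17 - 4*I*√34)²/16)*(1/295) = 82/135 + (7/295 + (-17 - 4*I*√34)²/4720) = 5027/7965 + (-17 - 4*I*√34)²/4720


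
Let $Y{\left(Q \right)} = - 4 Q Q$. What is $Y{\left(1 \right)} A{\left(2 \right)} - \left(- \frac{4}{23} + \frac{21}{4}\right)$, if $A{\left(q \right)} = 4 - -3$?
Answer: $- \frac{3043}{92} \approx -33.076$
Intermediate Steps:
$A{\left(q \right)} = 7$ ($A{\left(q \right)} = 4 + 3 = 7$)
$Y{\left(Q \right)} = - 4 Q^{2}$
$Y{\left(1 \right)} A{\left(2 \right)} - \left(- \frac{4}{23} + \frac{21}{4}\right) = - 4 \cdot 1^{2} \cdot 7 - \left(- \frac{4}{23} + \frac{21}{4}\right) = \left(-4\right) 1 \cdot 7 - \frac{467}{92} = \left(-4\right) 7 + \left(- \frac{21}{4} + \frac{4}{23}\right) = -28 - \frac{467}{92} = - \frac{3043}{92}$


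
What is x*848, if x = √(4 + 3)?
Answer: 848*√7 ≈ 2243.6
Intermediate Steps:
x = √7 ≈ 2.6458
x*848 = √7*848 = 848*√7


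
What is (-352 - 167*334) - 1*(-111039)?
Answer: 54909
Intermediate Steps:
(-352 - 167*334) - 1*(-111039) = (-352 - 55778) + 111039 = -56130 + 111039 = 54909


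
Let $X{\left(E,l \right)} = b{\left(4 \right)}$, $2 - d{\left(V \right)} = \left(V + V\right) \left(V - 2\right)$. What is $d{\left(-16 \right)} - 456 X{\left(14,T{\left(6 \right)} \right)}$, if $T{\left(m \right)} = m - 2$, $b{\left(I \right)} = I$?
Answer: $-2398$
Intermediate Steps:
$d{\left(V \right)} = 2 - 2 V \left(-2 + V\right)$ ($d{\left(V \right)} = 2 - \left(V + V\right) \left(V - 2\right) = 2 - 2 V \left(-2 + V\right)$)
$T{\left(m \right)} = -2 + m$
$X{\left(E,l \right)} = 4$
$d{\left(-16 \right)} - 456 X{\left(14,T{\left(6 \right)} \right)} = \left(2 - 2 \left(-16\right)^{2} + 4 \left(-16\right)\right) - 1824 = \left(2 - 512 - 64\right) - 1824 = -574 - 1824 = -2398$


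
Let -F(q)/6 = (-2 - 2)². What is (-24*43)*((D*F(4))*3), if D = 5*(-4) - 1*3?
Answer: -6835968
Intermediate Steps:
D = -23 (D = -20 - 3 = -23)
F(q) = -96 (F(q) = -6*(-2 - 2)² = -6*(-4)² = -6*16 = -96)
(-24*43)*((D*F(4))*3) = (-24*43)*(-23*(-96)*3) = -2278656*3 = -1032*6624 = -6835968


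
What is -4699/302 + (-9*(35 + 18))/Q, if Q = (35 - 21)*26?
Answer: -927245/54964 ≈ -16.870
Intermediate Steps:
Q = 364 (Q = 14*26 = 364)
-4699/302 + (-9*(35 + 18))/Q = -4699/302 - 9*(35 + 18)/364 = -4699*1/302 - 9*53*(1/364) = -4699/302 - 477*1/364 = -4699/302 - 477/364 = -927245/54964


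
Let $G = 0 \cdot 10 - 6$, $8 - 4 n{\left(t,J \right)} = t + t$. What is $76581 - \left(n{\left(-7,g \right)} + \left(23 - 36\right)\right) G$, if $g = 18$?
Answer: $76536$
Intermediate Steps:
$n{\left(t,J \right)} = 2 - \frac{t}{2}$ ($n{\left(t,J \right)} = 2 - \frac{t + t}{4} = 2 - \frac{2 t}{4} = 2 - \frac{t}{2}$)
$G = -6$ ($G = 0 - 6 = -6$)
$76581 - \left(n{\left(-7,g \right)} + \left(23 - 36\right)\right) G = 76581 - \left(\left(2 - - \frac{7}{2}\right) + \left(23 - 36\right)\right) \left(-6\right) = 76581 - \left(\left(2 + \frac{7}{2}\right) + \left(23 - 36\right)\right) \left(-6\right) = 76581 - \left(\frac{11}{2} - 13\right) \left(-6\right) = 76581 - \left(- \frac{15}{2}\right) \left(-6\right) = 76581 - 45 = 76536$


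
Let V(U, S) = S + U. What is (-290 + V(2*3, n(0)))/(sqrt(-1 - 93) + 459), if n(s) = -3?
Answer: -131733/210775 + 287*I*sqrt(94)/210775 ≈ -0.62499 + 0.013202*I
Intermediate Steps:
(-290 + V(2*3, n(0)))/(sqrt(-1 - 93) + 459) = (-290 + (-3 + 2*3))/(sqrt(-1 - 93) + 459) = (-290 + (-3 + 6))/(sqrt(-94) + 459) = (-290 + 3)/(I*sqrt(94) + 459) = -287/(459 + I*sqrt(94))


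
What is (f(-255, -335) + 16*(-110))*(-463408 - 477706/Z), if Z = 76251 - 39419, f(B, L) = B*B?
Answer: -539926322156965/18416 ≈ -2.9318e+10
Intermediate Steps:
f(B, L) = B**2
Z = 36832
(f(-255, -335) + 16*(-110))*(-463408 - 477706/Z) = ((-255)**2 + 16*(-110))*(-463408 - 477706/36832) = (65025 - 1760)*(-463408 - 477706*1/36832) = 63265*(-463408 - 238853/18416) = 63265*(-8534360581/18416) = -539926322156965/18416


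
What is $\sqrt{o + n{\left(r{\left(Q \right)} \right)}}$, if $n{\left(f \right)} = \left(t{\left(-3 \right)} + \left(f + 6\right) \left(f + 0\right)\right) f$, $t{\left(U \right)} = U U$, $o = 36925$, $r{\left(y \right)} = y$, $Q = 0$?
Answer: $5 \sqrt{1477} \approx 192.16$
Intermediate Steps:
$t{\left(U \right)} = U^{2}$
$n{\left(f \right)} = f \left(9 + f \left(6 + f\right)\right)$ ($n{\left(f \right)} = \left(\left(-3\right)^{2} + \left(f + 6\right) \left(f + 0\right)\right) f = \left(9 + \left(6 + f\right) f\right) f = \left(9 + f \left(6 + f\right)\right) f = f \left(9 + f \left(6 + f\right)\right)$)
$\sqrt{o + n{\left(r{\left(Q \right)} \right)}} = \sqrt{36925 + 0 \left(9 + 0^{2} + 6 \cdot 0\right)} = \sqrt{36925 + 0 \left(9 + 0 + 0\right)} = \sqrt{36925 + 0 \cdot 9} = \sqrt{36925 + 0} = \sqrt{36925} = 5 \sqrt{1477}$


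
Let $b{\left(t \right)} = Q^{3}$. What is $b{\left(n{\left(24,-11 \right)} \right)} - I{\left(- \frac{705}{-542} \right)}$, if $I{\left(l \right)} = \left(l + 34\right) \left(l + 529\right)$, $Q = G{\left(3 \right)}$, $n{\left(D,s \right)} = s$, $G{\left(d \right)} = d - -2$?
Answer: $- \frac{5462543759}{293764} \approx -18595.0$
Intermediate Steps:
$G{\left(d \right)} = 2 + d$ ($G{\left(d \right)} = d + 2 = 2 + d$)
$Q = 5$ ($Q = 2 + 3 = 5$)
$b{\left(t \right)} = 125$ ($b{\left(t \right)} = 5^{3} = 125$)
$I{\left(l \right)} = \left(34 + l\right) \left(529 + l\right)$
$b{\left(n{\left(24,-11 \right)} \right)} - I{\left(- \frac{705}{-542} \right)} = 125 - \left(17986 + \left(- \frac{705}{-542}\right)^{2} + 563 \left(- \frac{705}{-542}\right)\right) = 125 - \left(17986 + \left(\left(-705\right) \left(- \frac{1}{542}\right)\right)^{2} + 563 \left(\left(-705\right) \left(- \frac{1}{542}\right)\right)\right) = 125 - \left(17986 + \left(\frac{705}{542}\right)^{2} + 563 \cdot \frac{705}{542}\right) = 125 - \left(17986 + \frac{497025}{293764} + \frac{396915}{542}\right) = 125 - \frac{5499264259}{293764} = - \frac{5462543759}{293764}$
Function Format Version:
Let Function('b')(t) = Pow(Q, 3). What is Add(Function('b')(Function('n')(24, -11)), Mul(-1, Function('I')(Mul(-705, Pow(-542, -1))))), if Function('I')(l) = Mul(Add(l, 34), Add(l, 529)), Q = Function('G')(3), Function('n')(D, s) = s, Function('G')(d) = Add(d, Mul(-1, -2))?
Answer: Rational(-5462543759, 293764) ≈ -18595.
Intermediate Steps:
Function('G')(d) = Add(2, d) (Function('G')(d) = Add(d, 2) = Add(2, d))
Q = 5 (Q = Add(2, 3) = 5)
Function('b')(t) = 125 (Function('b')(t) = Pow(5, 3) = 125)
Function('I')(l) = Mul(Add(34, l), Add(529, l))
Add(Function('b')(Function('n')(24, -11)), Mul(-1, Function('I')(Mul(-705, Pow(-542, -1))))) = Add(125, Mul(-1, Add(17986, Pow(Mul(-705, Pow(-542, -1)), 2), Mul(563, Mul(-705, Pow(-542, -1)))))) = Add(125, Mul(-1, Add(17986, Pow(Mul(-705, Rational(-1, 542)), 2), Mul(563, Mul(-705, Rational(-1, 542)))))) = Add(125, Mul(-1, Add(17986, Pow(Rational(705, 542), 2), Mul(563, Rational(705, 542))))) = Add(125, Mul(-1, Add(17986, Rational(497025, 293764), Rational(396915, 542)))) = Add(125, Mul(-1, Rational(5499264259, 293764))) = Add(125, Rational(-5499264259, 293764)) = Rational(-5462543759, 293764)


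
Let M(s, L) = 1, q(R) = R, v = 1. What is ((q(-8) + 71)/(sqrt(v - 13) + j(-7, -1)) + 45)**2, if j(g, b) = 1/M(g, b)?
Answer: 972*(13*I + 20*sqrt(3))/(4*sqrt(3) + 11*I) ≈ 2202.8 - 1673.6*I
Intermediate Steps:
j(g, b) = 1 (j(g, b) = 1/1 = 1)
((q(-8) + 71)/(sqrt(v - 13) + j(-7, -1)) + 45)**2 = ((-8 + 71)/(sqrt(1 - 13) + 1) + 45)**2 = (63/(sqrt(-12) + 1) + 45)**2 = (63/(2*I*sqrt(3) + 1) + 45)**2 = (63/(1 + 2*I*sqrt(3)) + 45)**2 = (45 + 63/(1 + 2*I*sqrt(3)))**2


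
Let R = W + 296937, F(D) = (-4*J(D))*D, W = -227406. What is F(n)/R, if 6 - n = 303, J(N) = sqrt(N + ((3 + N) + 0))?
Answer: 36*I*sqrt(591)/2107 ≈ 0.41537*I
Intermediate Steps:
J(N) = sqrt(3 + 2*N) (J(N) = sqrt(N + (3 + N)) = sqrt(3 + 2*N))
n = -297 (n = 6 - 1*303 = 6 - 303 = -297)
F(D) = -4*D*sqrt(3 + 2*D) (F(D) = (-4*sqrt(3 + 2*D))*D = -4*D*sqrt(3 + 2*D))
R = 69531 (R = -227406 + 296937 = 69531)
F(n)/R = -4*(-297)*sqrt(3 + 2*(-297))/69531 = -4*(-297)*sqrt(3 - 594)*(1/69531) = -4*(-297)*sqrt(-591)*(1/69531) = -4*(-297)*I*sqrt(591)*(1/69531) = (1188*I*sqrt(591))*(1/69531) = 36*I*sqrt(591)/2107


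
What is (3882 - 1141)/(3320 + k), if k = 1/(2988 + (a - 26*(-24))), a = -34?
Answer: 9807298/11878961 ≈ 0.82560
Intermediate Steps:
k = 1/3578 (k = 1/(2988 + (-34 - 26*(-24))) = 1/(2988 + (-34 + 624)) = 1/(2988 + 590) = 1/3578 ≈ 0.00027949)
(3882 - 1141)/(3320 + k) = (3882 - 1141)/(3320 + 1/3578) = 2741/(11878961/3578) = 2741*(3578/11878961) = 9807298/11878961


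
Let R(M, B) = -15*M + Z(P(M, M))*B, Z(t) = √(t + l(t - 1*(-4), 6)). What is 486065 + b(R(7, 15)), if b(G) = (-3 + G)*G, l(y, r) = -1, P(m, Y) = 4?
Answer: 498080 - 3195*√3 ≈ 4.9255e+5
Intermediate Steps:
Z(t) = √(-1 + t) (Z(t) = √(t - 1) = √(-1 + t))
R(M, B) = -15*M + B*√3 (R(M, B) = -15*M + √(-1 + 4)*B = -15*M + √3*B = -15*M + B*√3)
b(G) = G*(-3 + G)
486065 + b(R(7, 15)) = 486065 + (-15*7 + 15*√3)*(-3 + (-15*7 + 15*√3)) = 486065 + (-105 + 15*√3)*(-3 + (-105 + 15*√3)) = 486065 + (-105 + 15*√3)*(-108 + 15*√3) = 486065 + (-108 + 15*√3)*(-105 + 15*√3)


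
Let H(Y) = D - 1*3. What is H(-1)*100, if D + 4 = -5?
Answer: -1200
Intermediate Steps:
D = -9 (D = -4 - 5 = -9)
H(Y) = -12 (H(Y) = -9 - 1*3 = -9 - 3 = -12)
H(-1)*100 = -12*100 = -1200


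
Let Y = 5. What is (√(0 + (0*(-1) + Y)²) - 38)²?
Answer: 1089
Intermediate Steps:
(√(0 + (0*(-1) + Y)²) - 38)² = (√(0 + (0*(-1) + 5)²) - 38)² = (√(0 + (0 + 5)²) - 38)² = (√(0 + 5²) - 38)² = (√(0 + 25) - 38)² = (√25 - 38)² = (5 - 38)² = (-33)² = 1089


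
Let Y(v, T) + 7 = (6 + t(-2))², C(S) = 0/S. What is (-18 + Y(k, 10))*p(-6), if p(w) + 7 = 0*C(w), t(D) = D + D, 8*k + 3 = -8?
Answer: 147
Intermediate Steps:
k = -11/8 (k = -3/8 + (⅛)*(-8) = -3/8 - 1 = -11/8 ≈ -1.3750)
C(S) = 0
t(D) = 2*D
p(w) = -7 (p(w) = -7 + 0*0 = -7 + 0 = -7)
Y(v, T) = -3 (Y(v, T) = -7 + (6 + 2*(-2))² = -7 + (6 - 4)² = -7 + 2² = -7 + 4 = -3)
(-18 + Y(k, 10))*p(-6) = (-18 - 3)*(-7) = -21*(-7) = 147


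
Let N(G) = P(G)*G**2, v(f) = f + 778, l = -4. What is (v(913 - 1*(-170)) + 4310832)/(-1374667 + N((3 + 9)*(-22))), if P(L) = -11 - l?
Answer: -616099/266077 ≈ -2.3155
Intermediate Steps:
v(f) = 778 + f
P(L) = -7 (P(L) = -11 - 1*(-4) = -11 + 4 = -7)
N(G) = -7*G**2
(v(913 - 1*(-170)) + 4310832)/(-1374667 + N((3 + 9)*(-22))) = ((778 + (913 - 1*(-170))) + 4310832)/(-1374667 - 7*484*(3 + 9)**2) = ((778 + (913 + 170)) + 4310832)/(-1374667 - 7*(12*(-22))**2) = ((778 + 1083) + 4310832)/(-1374667 - 7*(-264)**2) = (1861 + 4310832)/(-1374667 - 7*69696) = 4312693/(-1374667 - 487872) = 4312693/(-1862539) = 4312693*(-1/1862539) = -616099/266077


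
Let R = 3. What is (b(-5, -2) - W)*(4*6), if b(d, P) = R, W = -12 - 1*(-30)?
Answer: -360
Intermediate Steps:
W = 18 (W = -12 + 30 = 18)
b(d, P) = 3
(b(-5, -2) - W)*(4*6) = (3 - 1*18)*(4*6) = (3 - 18)*24 = -15*24 = -360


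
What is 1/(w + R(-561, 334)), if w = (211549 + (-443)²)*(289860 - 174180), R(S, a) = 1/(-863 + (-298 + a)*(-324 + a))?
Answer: 503/23728558537919 ≈ 2.1198e-11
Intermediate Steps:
R(S, a) = 1/(-863 + (-324 + a)*(-298 + a))
w = 47174072640 (w = (211549 + 196249)*115680 = 407798*115680 = 47174072640)
1/(w + R(-561, 334)) = 1/(47174072640 + 1/(95689 + 334² - 622*334)) = 1/(47174072640 + 1/(95689 + 111556 - 207748)) = 1/(47174072640 + 1/(-503)) = 1/(47174072640 - 1/503) = 1/(23728558537919/503) = 503/23728558537919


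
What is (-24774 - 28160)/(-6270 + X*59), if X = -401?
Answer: 52934/29929 ≈ 1.7687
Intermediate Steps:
(-24774 - 28160)/(-6270 + X*59) = (-24774 - 28160)/(-6270 - 401*59) = -52934/(-6270 - 23659) = -52934/(-29929) = -52934*(-1/29929) = 52934/29929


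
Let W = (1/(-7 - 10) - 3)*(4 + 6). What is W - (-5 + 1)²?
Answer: -792/17 ≈ -46.588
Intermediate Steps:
W = -520/17 (W = (1/(-17) - 3)*10 = (-1/17 - 3)*10 = -52/17*10 = -520/17 ≈ -30.588)
W - (-5 + 1)² = -520/17 - (-5 + 1)² = -520/17 - 1*(-4)² = -520/17 - 1*16 = -520/17 - 16 = -792/17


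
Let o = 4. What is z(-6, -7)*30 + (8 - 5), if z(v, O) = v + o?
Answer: -57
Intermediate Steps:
z(v, O) = 4 + v (z(v, O) = v + 4 = 4 + v)
z(-6, -7)*30 + (8 - 5) = (4 - 6)*30 + (8 - 5) = -2*30 + 3 = -60 + 3 = -57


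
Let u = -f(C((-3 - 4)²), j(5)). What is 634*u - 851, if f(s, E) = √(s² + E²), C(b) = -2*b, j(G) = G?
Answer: -851 - 634*√9629 ≈ -63064.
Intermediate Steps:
f(s, E) = √(E² + s²)
u = -√9629 (u = -√(5² + (-2*(-3 - 4)²)²) = -√(25 + (-2*(-7)²)²) = -√(25 + (-2*49)²) = -√(25 + (-98)²) = -√(25 + 9604) = -√9629 ≈ -98.127)
634*u - 851 = 634*(-√9629) - 851 = -634*√9629 - 851 = -851 - 634*√9629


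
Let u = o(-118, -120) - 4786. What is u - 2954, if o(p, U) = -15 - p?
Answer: -7637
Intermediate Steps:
u = -4683 (u = (-15 - 1*(-118)) - 4786 = (-15 + 118) - 4786 = 103 - 4786 = -4683)
u - 2954 = -4683 - 2954 = -7637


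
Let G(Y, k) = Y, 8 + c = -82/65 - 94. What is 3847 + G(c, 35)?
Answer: 243343/65 ≈ 3743.7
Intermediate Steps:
c = -6712/65 (c = -8 + (-82/65 - 94) = -8 - 6192/65 = -6712/65 ≈ -103.26)
3847 + G(c, 35) = 3847 - 6712/65 = 243343/65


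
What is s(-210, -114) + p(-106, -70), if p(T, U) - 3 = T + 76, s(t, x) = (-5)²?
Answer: -2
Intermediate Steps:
s(t, x) = 25
p(T, U) = 79 + T (p(T, U) = 3 + (T + 76) = 3 + (76 + T) = 79 + T)
s(-210, -114) + p(-106, -70) = 25 + (79 - 106) = 25 - 27 = -2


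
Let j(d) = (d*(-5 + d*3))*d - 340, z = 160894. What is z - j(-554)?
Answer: 511790206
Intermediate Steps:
j(d) = -340 + d²*(-5 + 3*d) (j(d) = (d*(-5 + 3*d))*d - 340 = d²*(-5 + 3*d) - 340 = -340 + d²*(-5 + 3*d))
z - j(-554) = 160894 - (-340 - 5*(-554)² + 3*(-554)³) = 160894 - (-340 - 5*306916 + 3*(-170031464)) = 160894 - (-340 - 1534580 - 510094392) = 160894 - 1*(-511629312) = 160894 + 511629312 = 511790206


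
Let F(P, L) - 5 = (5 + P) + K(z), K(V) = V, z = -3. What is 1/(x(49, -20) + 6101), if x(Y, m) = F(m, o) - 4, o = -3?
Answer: 1/6084 ≈ 0.00016437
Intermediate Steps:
F(P, L) = 7 + P (F(P, L) = 5 + ((5 + P) - 3) = 5 + (2 + P) = 7 + P)
x(Y, m) = 3 + m (x(Y, m) = (7 + m) - 4 = 3 + m)
1/(x(49, -20) + 6101) = 1/((3 - 20) + 6101) = 1/(-17 + 6101) = 1/6084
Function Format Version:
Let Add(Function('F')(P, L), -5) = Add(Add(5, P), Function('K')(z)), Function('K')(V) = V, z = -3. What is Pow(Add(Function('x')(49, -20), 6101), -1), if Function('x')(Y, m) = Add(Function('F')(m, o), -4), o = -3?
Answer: Rational(1, 6084) ≈ 0.00016437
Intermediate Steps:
Function('F')(P, L) = Add(7, P) (Function('F')(P, L) = Add(5, Add(Add(5, P), -3)) = Add(5, Add(2, P)) = Add(7, P))
Function('x')(Y, m) = Add(3, m) (Function('x')(Y, m) = Add(Add(7, m), -4) = Add(3, m))
Pow(Add(Function('x')(49, -20), 6101), -1) = Pow(Add(Add(3, -20), 6101), -1) = Pow(Add(-17, 6101), -1) = Pow(6084, -1) = Rational(1, 6084)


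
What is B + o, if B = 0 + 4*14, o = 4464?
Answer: 4520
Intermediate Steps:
B = 56 (B = 0 + 56 = 56)
B + o = 56 + 4464 = 4520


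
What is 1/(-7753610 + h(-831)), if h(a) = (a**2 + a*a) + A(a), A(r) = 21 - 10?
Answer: -1/6372477 ≈ -1.5692e-7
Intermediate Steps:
A(r) = 11
h(a) = 11 + 2*a**2 (h(a) = (a**2 + a*a) + 11 = (a**2 + a**2) + 11 = 2*a**2 + 11 = 11 + 2*a**2)
1/(-7753610 + h(-831)) = 1/(-7753610 + (11 + 2*(-831)**2)) = 1/(-7753610 + (11 + 2*690561)) = 1/(-7753610 + (11 + 1381122)) = 1/(-7753610 + 1381133) = 1/(-6372477) = -1/6372477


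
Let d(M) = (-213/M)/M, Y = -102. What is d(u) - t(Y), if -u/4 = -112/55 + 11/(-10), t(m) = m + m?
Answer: 1286401/6348 ≈ 202.65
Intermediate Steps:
t(m) = 2*m
u = 138/11 (u = -4*(-112/55 + 11/(-10)) = -4*(-112*1/55 + 11*(-⅒)) = -4*(-112/55 - 11/10) = -4*(-69/22) = 138/11 ≈ 12.545)
d(M) = -213/M²
d(u) - t(Y) = -213/(138/11)² - 2*(-102) = -213*121/19044 - 1*(-204) = -8591/6348 + 204 = 1286401/6348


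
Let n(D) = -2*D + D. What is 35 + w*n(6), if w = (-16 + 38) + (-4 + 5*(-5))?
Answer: 77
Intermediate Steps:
w = -7 (w = 22 + (-4 - 25) = 22 - 29 = -7)
n(D) = -D
35 + w*n(6) = 35 - (-7)*6 = 35 - 7*(-6) = 35 + 42 = 77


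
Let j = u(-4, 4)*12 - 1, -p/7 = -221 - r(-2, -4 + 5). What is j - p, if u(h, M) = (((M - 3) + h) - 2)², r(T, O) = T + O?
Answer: -1241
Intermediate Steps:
r(T, O) = O + T
u(h, M) = (-5 + M + h)² (u(h, M) = (((-3 + M) + h) - 2)² = ((-3 + M + h) - 2)² = (-5 + M + h)²)
p = 1540 (p = -7*(-221 - ((-4 + 5) - 2)) = -7*(-221 - (1 - 2)) = -7*(-221 - 1*(-1)) = -7*(-221 + 1) = -7*(-220) = 1540)
j = 299 (j = (-5 + 4 - 4)²*12 - 1 = (-5)²*12 - 1 = 25*12 - 1 = 300 - 1 = 299)
j - p = 299 - 1*1540 = 299 - 1540 = -1241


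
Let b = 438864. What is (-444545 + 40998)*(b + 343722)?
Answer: -315810232542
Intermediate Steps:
(-444545 + 40998)*(b + 343722) = (-444545 + 40998)*(438864 + 343722) = -403547*782586 = -315810232542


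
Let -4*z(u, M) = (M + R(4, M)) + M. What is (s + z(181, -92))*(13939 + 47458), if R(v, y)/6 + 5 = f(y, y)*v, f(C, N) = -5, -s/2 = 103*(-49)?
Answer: 1249735935/2 ≈ 6.2487e+8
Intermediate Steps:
s = 10094 (s = -206*(-49) = -2*(-5047) = 10094)
R(v, y) = -30 - 30*v (R(v, y) = -30 + 6*(-5*v) = -30 - 30*v)
z(u, M) = 75/2 - M/2 (z(u, M) = -((M + (-30 - 30*4)) + M)/4 = -((M + (-30 - 120)) + M)/4 = -((M - 150) + M)/4 = -((-150 + M) + M)/4 = -(-150 + 2*M)/4 = 75/2 - M/2)
(s + z(181, -92))*(13939 + 47458) = (10094 + (75/2 - ½*(-92)))*(13939 + 47458) = (10094 + (75/2 + 46))*61397 = (10094 + 167/2)*61397 = (20355/2)*61397 = 1249735935/2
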